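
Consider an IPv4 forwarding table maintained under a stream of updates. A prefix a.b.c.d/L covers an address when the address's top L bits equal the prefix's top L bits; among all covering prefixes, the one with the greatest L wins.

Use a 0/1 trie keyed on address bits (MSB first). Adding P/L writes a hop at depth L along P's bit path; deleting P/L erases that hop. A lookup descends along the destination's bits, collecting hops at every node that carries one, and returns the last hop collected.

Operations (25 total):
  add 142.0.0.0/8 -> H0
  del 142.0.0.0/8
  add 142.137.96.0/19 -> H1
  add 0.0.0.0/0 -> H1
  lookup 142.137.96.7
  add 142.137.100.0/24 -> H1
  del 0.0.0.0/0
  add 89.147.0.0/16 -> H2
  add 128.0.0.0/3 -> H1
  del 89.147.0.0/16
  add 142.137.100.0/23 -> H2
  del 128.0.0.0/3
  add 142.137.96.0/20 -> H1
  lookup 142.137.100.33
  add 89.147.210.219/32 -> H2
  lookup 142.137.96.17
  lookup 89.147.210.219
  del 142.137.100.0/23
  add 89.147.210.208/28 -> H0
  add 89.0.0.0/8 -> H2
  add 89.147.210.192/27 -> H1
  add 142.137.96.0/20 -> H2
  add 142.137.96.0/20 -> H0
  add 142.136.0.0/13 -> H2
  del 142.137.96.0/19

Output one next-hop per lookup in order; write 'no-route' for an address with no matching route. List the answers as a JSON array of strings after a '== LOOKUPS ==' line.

Apply in order:
  + 142.0.0.0/8 (H0) depth=8
  - 142.0.0.0/8 clear@8
  + 142.137.96.0/19 (H1) depth=19
  + 0.0.0.0/0 (H1) depth=0
  ? 142.137.96.7  path d0:H1→d1:-→d2:-→d3:-→d4:-→d5:-→d6:-→d7:-→d8:-→d9:-→d10:-→d11:-→d12:-→d13:-→d14:-→d15:-→d16:-→d17:-→d18:-→d19:H1  best=H1
  + 142.137.100.0/24 (H1) depth=24
  - 0.0.0.0/0 clear@0
  + 89.147.0.0/16 (H2) depth=16
  + 128.0.0.0/3 (H1) depth=3
  - 89.147.0.0/16 clear@16
  + 142.137.100.0/23 (H2) depth=23
  - 128.0.0.0/3 clear@3
  + 142.137.96.0/20 (H1) depth=20
  ? 142.137.100.33  path d0:-→d1:-→d2:-→d3:-→d4:-→d5:-→d6:-→d7:-→d8:-→d9:-→d10:-→d11:-→d12:-→d13:-→d14:-→d15:-→d16:-→d17:-→d18:-→d19:H1→d20:H1→d21:-→d22:-→d23:H2→d24:H1  best=H1
  + 89.147.210.219/32 (H2) depth=32
  ? 142.137.96.17  path d0:-→d1:-→d2:-→d3:-→d4:-→d5:-→d6:-→d7:-→d8:-→d9:-→d10:-→d11:-→d12:-→d13:-→d14:-→d15:-→d16:-→d17:-→d18:-→d19:H1→d20:H1→d21:-  best=H1
  ? 89.147.210.219  path d0:-→d1:-→d2:-→d3:-→d4:-→d5:-→d6:-→d7:-→d8:-→d9:-→d10:-→d11:-→d12:-→d13:-→d14:-→d15:-→d16:-→d17:-→d18:-→d19:-→d20:-→d21:-→d22:-→d23:-→d24:-→d25:-→d26:-→d27:-→d28:-→d29:-→d30:-→d31:-→d32:H2  best=H2
  - 142.137.100.0/23 clear@23
  + 89.147.210.208/28 (H0) depth=28
  + 89.0.0.0/8 (H2) depth=8
  + 89.147.210.192/27 (H1) depth=27
  + 142.137.96.0/20 (H2) depth=20
  + 142.137.96.0/20 (H0) depth=20
  + 142.136.0.0/13 (H2) depth=13
  - 142.137.96.0/19 clear@19

== LOOKUPS ==
["H1","H1","H1","H2"]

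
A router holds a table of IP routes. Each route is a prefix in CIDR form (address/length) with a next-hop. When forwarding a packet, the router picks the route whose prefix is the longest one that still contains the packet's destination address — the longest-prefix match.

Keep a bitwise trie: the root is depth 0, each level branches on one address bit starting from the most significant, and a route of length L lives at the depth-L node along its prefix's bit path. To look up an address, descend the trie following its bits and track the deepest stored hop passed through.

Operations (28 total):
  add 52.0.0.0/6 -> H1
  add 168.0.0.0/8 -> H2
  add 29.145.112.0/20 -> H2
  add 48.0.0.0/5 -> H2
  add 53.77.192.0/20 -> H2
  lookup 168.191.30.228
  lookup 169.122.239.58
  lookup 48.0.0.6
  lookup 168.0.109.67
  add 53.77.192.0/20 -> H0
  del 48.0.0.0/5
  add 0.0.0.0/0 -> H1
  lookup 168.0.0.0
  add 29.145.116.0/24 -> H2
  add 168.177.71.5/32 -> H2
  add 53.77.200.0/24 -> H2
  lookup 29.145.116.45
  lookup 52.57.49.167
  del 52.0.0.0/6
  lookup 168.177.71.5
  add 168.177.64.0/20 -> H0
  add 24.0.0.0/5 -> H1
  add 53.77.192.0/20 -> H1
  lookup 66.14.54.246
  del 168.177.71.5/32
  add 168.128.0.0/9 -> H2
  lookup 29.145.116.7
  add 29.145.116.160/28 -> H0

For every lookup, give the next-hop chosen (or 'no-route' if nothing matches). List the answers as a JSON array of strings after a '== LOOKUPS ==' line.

Process each operation:
  + 52.0.0.0/6 (H1) depth=6
  + 168.0.0.0/8 (H2) depth=8
  + 29.145.112.0/20 (H2) depth=20
  + 48.0.0.0/5 (H2) depth=5
  + 53.77.192.0/20 (H2) depth=20
  ? 168.191.30.228  path d0:-→d1:-→d2:-→d3:-→d4:-→d5:-→d6:-→d7:-→d8:H2  best=H2
  ? 169.122.239.58  path d0:-→d1:-→d2:-→d3:-→d4:-→d5:-→d6:-→d7:-  best=no-route
  ? 48.0.0.6  path d0:-→d1:-→d2:-→d3:-→d4:-→d5:H2  best=H2
  ? 168.0.109.67  path d0:-→d1:-→d2:-→d3:-→d4:-→d5:-→d6:-→d7:-→d8:H2  best=H2
  + 53.77.192.0/20 (H0) depth=20
  del 48.0.0.0/5 (clear depth 5)
  + 0.0.0.0/0 (H1) depth=0
  ? 168.0.0.0  path d0:H1→d1:-→d2:-→d3:-→d4:-→d5:-→d6:-→d7:-→d8:H2  best=H2
  + 29.145.116.0/24 (H2) depth=24
  + 168.177.71.5/32 (H2) depth=32
  + 53.77.200.0/24 (H2) depth=24
  ? 29.145.116.45  path d0:H1→d1:-→d2:-→d3:-→d4:-→d5:-→d6:-→d7:-→d8:-→d9:-→d10:-→d11:-→d12:-→d13:-→d14:-→d15:-→d16:-→d17:-→d18:-→d19:-→d20:H2→d21:-→d22:-→d23:-→d24:H2  best=H2
  ? 52.57.49.167  path d0:H1→d1:-→d2:-→d3:-→d4:-→d5:-→d6:H1→d7:-  best=H1
  del 52.0.0.0/6 (clear depth 6)
  ? 168.177.71.5  path d0:H1→d1:-→d2:-→d3:-→d4:-→d5:-→d6:-→d7:-→d8:H2→d9:-→d10:-→d11:-→d12:-→d13:-→d14:-→d15:-→d16:-→d17:-→d18:-→d19:-→d20:-→d21:-→d22:-→d23:-→d24:-→d25:-→d26:-→d27:-→d28:-→d29:-→d30:-→d31:-→d32:H2  best=H2
  + 168.177.64.0/20 (H0) depth=20
  + 24.0.0.0/5 (H1) depth=5
  + 53.77.192.0/20 (H1) depth=20
  ? 66.14.54.246  path d0:H1→d1:-  best=H1
  del 168.177.71.5/32 (clear depth 32)
  + 168.128.0.0/9 (H2) depth=9
  ? 29.145.116.7  path d0:H1→d1:-→d2:-→d3:-→d4:-→d5:H1→d6:-→d7:-→d8:-→d9:-→d10:-→d11:-→d12:-→d13:-→d14:-→d15:-→d16:-→d17:-→d18:-→d19:-→d20:H2→d21:-→d22:-→d23:-→d24:H2  best=H2
  + 29.145.116.160/28 (H0) depth=28

== LOOKUPS ==
["H2","no-route","H2","H2","H2","H2","H1","H2","H1","H2"]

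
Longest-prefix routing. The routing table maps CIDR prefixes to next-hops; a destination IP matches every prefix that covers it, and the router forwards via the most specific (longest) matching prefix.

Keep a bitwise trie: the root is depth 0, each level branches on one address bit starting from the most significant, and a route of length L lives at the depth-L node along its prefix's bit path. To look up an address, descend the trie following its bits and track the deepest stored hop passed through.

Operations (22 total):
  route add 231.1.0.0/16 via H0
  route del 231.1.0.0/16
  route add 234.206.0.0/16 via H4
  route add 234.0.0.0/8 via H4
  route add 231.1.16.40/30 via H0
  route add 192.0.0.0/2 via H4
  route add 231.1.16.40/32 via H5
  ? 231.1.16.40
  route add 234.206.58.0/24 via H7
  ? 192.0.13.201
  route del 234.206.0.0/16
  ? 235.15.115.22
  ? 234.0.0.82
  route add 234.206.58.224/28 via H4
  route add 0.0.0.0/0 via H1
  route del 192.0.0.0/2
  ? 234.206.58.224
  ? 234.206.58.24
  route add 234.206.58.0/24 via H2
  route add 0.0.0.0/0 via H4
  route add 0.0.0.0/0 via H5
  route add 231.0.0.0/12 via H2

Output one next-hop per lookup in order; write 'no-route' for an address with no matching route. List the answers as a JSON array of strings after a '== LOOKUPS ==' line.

Process each operation:
  add 231.1.0.0/16 -> H0 at depth 16
  del 231.1.0.0/16 (clear depth 16)
  add 234.206.0.0/16 -> H4 at depth 16
  add 234.0.0.0/8 -> H4 at depth 8
  add 231.1.16.40/30 -> H0 at depth 30
  add 192.0.0.0/2 -> H4 at depth 2
  add 231.1.16.40/32 -> H5 at depth 32
  lookup 231.1.16.40: bits 11100111000000010001000000101000 walk d0:-→d1:-→d2:H4→d3:-→d4:-→d5:-→d6:-→d7:-→d8:-→d9:-→d10:-→d11:-→d12:-→d13:-→d14:-→d15:-→d16:-→d17:-→d18:-→d19:-→d20:-→d21:-→d22:-→d23:-→d24:-→d25:-→d26:-→d27:-→d28:-→d29:-→d30:H0→d31:-→d32:H5 -> H5
  add 234.206.58.0/24 -> H7 at depth 24
  lookup 192.0.13.201: bits 11 walk d0:-→d1:-→d2:H4 -> H4
  del 234.206.0.0/16 (clear depth 16)
  lookup 235.15.115.22: bits 1110101 walk d0:-→d1:-→d2:H4→d3:-→d4:-→d5:-→d6:-→d7:- -> H4
  lookup 234.0.0.82: bits 11101010 walk d0:-→d1:-→d2:H4→d3:-→d4:-→d5:-→d6:-→d7:-→d8:H4 -> H4
  add 234.206.58.224/28 -> H4 at depth 28
  add 0.0.0.0/0 -> H1 at depth 0
  del 192.0.0.0/2 (clear depth 2)
  lookup 234.206.58.224: bits 1110101011001110001110101110 walk d0:H1→d1:-→d2:-→d3:-→d4:-→d5:-→d6:-→d7:-→d8:H4→d9:-→d10:-→d11:-→d12:-→d13:-→d14:-→d15:-→d16:-→d17:-→d18:-→d19:-→d20:-→d21:-→d22:-→d23:-→d24:H7→d25:-→d26:-→d27:-→d28:H4 -> H4
  lookup 234.206.58.24: bits 111010101100111000111010 walk d0:H1→d1:-→d2:-→d3:-→d4:-→d5:-→d6:-→d7:-→d8:H4→d9:-→d10:-→d11:-→d12:-→d13:-→d14:-→d15:-→d16:-→d17:-→d18:-→d19:-→d20:-→d21:-→d22:-→d23:-→d24:H7 -> H7
  add 234.206.58.0/24 -> H2 at depth 24
  add 0.0.0.0/0 -> H4 at depth 0
  add 0.0.0.0/0 -> H5 at depth 0
  add 231.0.0.0/12 -> H2 at depth 12

== LOOKUPS ==
["H5","H4","H4","H4","H4","H7"]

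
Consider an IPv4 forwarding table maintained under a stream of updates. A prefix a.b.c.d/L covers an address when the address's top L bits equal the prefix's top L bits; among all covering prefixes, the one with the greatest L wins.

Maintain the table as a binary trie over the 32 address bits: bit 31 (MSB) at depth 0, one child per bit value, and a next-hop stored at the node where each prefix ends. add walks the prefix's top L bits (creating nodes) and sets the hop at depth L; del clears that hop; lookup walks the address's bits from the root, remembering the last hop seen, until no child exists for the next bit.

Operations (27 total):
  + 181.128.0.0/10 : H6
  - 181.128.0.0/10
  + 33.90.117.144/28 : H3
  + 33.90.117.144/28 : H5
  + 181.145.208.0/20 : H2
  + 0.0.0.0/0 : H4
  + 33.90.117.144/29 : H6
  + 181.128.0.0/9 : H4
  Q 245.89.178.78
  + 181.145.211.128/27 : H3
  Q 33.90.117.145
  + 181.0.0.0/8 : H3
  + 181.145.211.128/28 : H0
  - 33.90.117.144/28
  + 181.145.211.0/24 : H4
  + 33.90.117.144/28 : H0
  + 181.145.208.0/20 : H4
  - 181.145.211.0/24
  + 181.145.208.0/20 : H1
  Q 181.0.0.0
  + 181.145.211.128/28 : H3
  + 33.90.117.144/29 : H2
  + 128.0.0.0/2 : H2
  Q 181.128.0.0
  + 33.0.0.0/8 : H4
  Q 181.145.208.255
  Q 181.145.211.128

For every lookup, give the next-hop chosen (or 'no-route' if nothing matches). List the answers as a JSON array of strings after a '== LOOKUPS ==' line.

Trace:
  add 181.128.0.0/10 -> H6 at depth 10
  - 181.128.0.0/10 clear@10
  add 33.90.117.144/28 -> H3 at depth 28
  add 33.90.117.144/28 -> H5 at depth 28
  add 181.145.208.0/20 -> H2 at depth 20
  add 0.0.0.0/0 -> H4 at depth 0
  add 33.90.117.144/29 -> H6 at depth 29
  add 181.128.0.0/9 -> H4 at depth 9
  lookup 245.89.178.78: bits 1 walk d0:H4→d1:- -> H4
  add 181.145.211.128/27 -> H3 at depth 27
  lookup 33.90.117.145: bits 00100001010110100111010110010 walk d0:H4→d1:-→d2:-→d3:-→d4:-→d5:-→d6:-→d7:-→d8:-→d9:-→d10:-→d11:-→d12:-→d13:-→d14:-→d15:-→d16:-→d17:-→d18:-→d19:-→d20:-→d21:-→d22:-→d23:-→d24:-→d25:-→d26:-→d27:-→d28:H5→d29:H6 -> H6
  add 181.0.0.0/8 -> H3 at depth 8
  add 181.145.211.128/28 -> H0 at depth 28
  - 33.90.117.144/28 clear@28
  add 181.145.211.0/24 -> H4 at depth 24
  add 33.90.117.144/28 -> H0 at depth 28
  add 181.145.208.0/20 -> H4 at depth 20
  - 181.145.211.0/24 clear@24
  add 181.145.208.0/20 -> H1 at depth 20
  lookup 181.0.0.0: bits 10110101 walk d0:H4→d1:-→d2:-→d3:-→d4:-→d5:-→d6:-→d7:-→d8:H3 -> H3
  add 181.145.211.128/28 -> H3 at depth 28
  add 33.90.117.144/29 -> H2 at depth 29
  add 128.0.0.0/2 -> H2 at depth 2
  lookup 181.128.0.0: bits 10110101100 walk d0:H4→d1:-→d2:H2→d3:-→d4:-→d5:-→d6:-→d7:-→d8:H3→d9:H4→d10:-→d11:- -> H4
  add 33.0.0.0/8 -> H4 at depth 8
  lookup 181.145.208.255: bits 1011010110010001110100 walk d0:H4→d1:-→d2:H2→d3:-→d4:-→d5:-→d6:-→d7:-→d8:H3→d9:H4→d10:-→d11:-→d12:-→d13:-→d14:-→d15:-→d16:-→d17:-→d18:-→d19:-→d20:H1→d21:-→d22:- -> H1
  lookup 181.145.211.128: bits 1011010110010001110100111000 walk d0:H4→d1:-→d2:H2→d3:-→d4:-→d5:-→d6:-→d7:-→d8:H3→d9:H4→d10:-→d11:-→d12:-→d13:-→d14:-→d15:-→d16:-→d17:-→d18:-→d19:-→d20:H1→d21:-→d22:-→d23:-→d24:-→d25:-→d26:-→d27:H3→d28:H3 -> H3

== LOOKUPS ==
["H4","H6","H3","H4","H1","H3"]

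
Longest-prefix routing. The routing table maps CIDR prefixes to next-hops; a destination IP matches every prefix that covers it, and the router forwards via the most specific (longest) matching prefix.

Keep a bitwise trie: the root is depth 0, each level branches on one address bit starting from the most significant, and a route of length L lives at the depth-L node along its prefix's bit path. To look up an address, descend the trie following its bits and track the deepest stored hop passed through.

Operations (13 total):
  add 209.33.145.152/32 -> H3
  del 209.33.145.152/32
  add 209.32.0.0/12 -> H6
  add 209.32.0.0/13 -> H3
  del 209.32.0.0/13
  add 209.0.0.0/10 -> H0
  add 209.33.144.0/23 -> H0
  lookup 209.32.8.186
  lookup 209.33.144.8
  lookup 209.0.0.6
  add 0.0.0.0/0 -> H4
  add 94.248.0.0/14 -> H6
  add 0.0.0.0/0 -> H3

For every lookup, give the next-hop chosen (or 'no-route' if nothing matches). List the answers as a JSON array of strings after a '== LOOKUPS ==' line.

Trace:
  add 209.33.145.152/32 -> H3 at depth 32
  - 209.33.145.152/32 clear@32
  add 209.32.0.0/12 -> H6 at depth 12
  add 209.32.0.0/13 -> H3 at depth 13
  - 209.32.0.0/13 clear@13
  add 209.0.0.0/10 -> H0 at depth 10
  add 209.33.144.0/23 -> H0 at depth 23
  lookup 209.32.8.186: bits 110100010010000 walk d0:-→d1:-→d2:-→d3:-→d4:-→d5:-→d6:-→d7:-→d8:-→d9:-→d10:H0→d11:-→d12:H6→d13:-→d14:-→d15:- -> H6
  lookup 209.33.144.8: bits 11010001001000011001000 walk d0:-→d1:-→d2:-→d3:-→d4:-→d5:-→d6:-→d7:-→d8:-→d9:-→d10:H0→d11:-→d12:H6→d13:-→d14:-→d15:-→d16:-→d17:-→d18:-→d19:-→d20:-→d21:-→d22:-→d23:H0 -> H0
  lookup 209.0.0.6: bits 1101000100 walk d0:-→d1:-→d2:-→d3:-→d4:-→d5:-→d6:-→d7:-→d8:-→d9:-→d10:H0 -> H0
  add 0.0.0.0/0 -> H4 at depth 0
  add 94.248.0.0/14 -> H6 at depth 14
  add 0.0.0.0/0 -> H3 at depth 0

== LOOKUPS ==
["H6","H0","H0"]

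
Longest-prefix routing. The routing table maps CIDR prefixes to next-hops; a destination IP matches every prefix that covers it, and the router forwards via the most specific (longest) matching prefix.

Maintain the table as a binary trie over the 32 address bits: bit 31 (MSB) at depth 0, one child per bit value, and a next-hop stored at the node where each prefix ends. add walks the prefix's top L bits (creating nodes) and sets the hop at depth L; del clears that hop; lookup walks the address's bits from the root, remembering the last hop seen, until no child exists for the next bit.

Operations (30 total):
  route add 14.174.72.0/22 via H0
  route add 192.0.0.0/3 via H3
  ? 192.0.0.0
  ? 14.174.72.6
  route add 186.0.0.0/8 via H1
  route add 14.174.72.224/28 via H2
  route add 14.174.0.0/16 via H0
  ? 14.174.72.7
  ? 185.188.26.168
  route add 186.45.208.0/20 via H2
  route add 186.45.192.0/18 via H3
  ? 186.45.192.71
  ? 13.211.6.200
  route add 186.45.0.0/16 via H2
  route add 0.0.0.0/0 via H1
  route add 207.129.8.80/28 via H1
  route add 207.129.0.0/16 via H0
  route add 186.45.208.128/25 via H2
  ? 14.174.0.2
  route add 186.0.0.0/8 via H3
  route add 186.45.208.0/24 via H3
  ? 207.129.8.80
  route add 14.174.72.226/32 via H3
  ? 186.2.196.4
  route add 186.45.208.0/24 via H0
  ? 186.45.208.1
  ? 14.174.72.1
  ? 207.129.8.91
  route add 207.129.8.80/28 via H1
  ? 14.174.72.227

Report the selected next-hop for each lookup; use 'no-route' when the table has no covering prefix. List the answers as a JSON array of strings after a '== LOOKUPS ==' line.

Process each operation:
  + 14.174.72.0/22 (H0) depth=22
  + 192.0.0.0/3 (H3) depth=3
  lookup 192.0.0.0: bits 110 walk d0:-→d1:-→d2:-→d3:H3 -> H3
  lookup 14.174.72.6: bits 0000111010101110010010 walk d0:-→d1:-→d2:-→d3:-→d4:-→d5:-→d6:-→d7:-→d8:-→d9:-→d10:-→d11:-→d12:-→d13:-→d14:-→d15:-→d16:-→d17:-→d18:-→d19:-→d20:-→d21:-→d22:H0 -> H0
  + 186.0.0.0/8 (H1) depth=8
  + 14.174.72.224/28 (H2) depth=28
  + 14.174.0.0/16 (H0) depth=16
  lookup 14.174.72.7: bits 000011101010111001001000 walk d0:-→d1:-→d2:-→d3:-→d4:-→d5:-→d6:-→d7:-→d8:-→d9:-→d10:-→d11:-→d12:-→d13:-→d14:-→d15:-→d16:H0→d17:-→d18:-→d19:-→d20:-→d21:-→d22:H0→d23:-→d24:- -> H0
  lookup 185.188.26.168: bits 101110 walk d0:-→d1:-→d2:-→d3:-→d4:-→d5:-→d6:- -> no-route
  + 186.45.208.0/20 (H2) depth=20
  + 186.45.192.0/18 (H3) depth=18
  lookup 186.45.192.71: bits 1011101000101101110 walk d0:-→d1:-→d2:-→d3:-→d4:-→d5:-→d6:-→d7:-→d8:H1→d9:-→d10:-→d11:-→d12:-→d13:-→d14:-→d15:-→d16:-→d17:-→d18:H3→d19:- -> H3
  lookup 13.211.6.200: bits 000011 walk d0:-→d1:-→d2:-→d3:-→d4:-→d5:-→d6:- -> no-route
  + 186.45.0.0/16 (H2) depth=16
  + 0.0.0.0/0 (H1) depth=0
  + 207.129.8.80/28 (H1) depth=28
  + 207.129.0.0/16 (H0) depth=16
  + 186.45.208.128/25 (H2) depth=25
  lookup 14.174.0.2: bits 00001110101011100 walk d0:H1→d1:-→d2:-→d3:-→d4:-→d5:-→d6:-→d7:-→d8:-→d9:-→d10:-→d11:-→d12:-→d13:-→d14:-→d15:-→d16:H0→d17:- -> H0
  + 186.0.0.0/8 (H3) depth=8
  + 186.45.208.0/24 (H3) depth=24
  lookup 207.129.8.80: bits 1100111110000001000010000101 walk d0:H1→d1:-→d2:-→d3:H3→d4:-→d5:-→d6:-→d7:-→d8:-→d9:-→d10:-→d11:-→d12:-→d13:-→d14:-→d15:-→d16:H0→d17:-→d18:-→d19:-→d20:-→d21:-→d22:-→d23:-→d24:-→d25:-→d26:-→d27:-→d28:H1 -> H1
  + 14.174.72.226/32 (H3) depth=32
  lookup 186.2.196.4: bits 1011101000 walk d0:H1→d1:-→d2:-→d3:-→d4:-→d5:-→d6:-→d7:-→d8:H3→d9:-→d10:- -> H3
  + 186.45.208.0/24 (H0) depth=24
  lookup 186.45.208.1: bits 101110100010110111010000 walk d0:H1→d1:-→d2:-→d3:-→d4:-→d5:-→d6:-→d7:-→d8:H3→d9:-→d10:-→d11:-→d12:-→d13:-→d14:-→d15:-→d16:H2→d17:-→d18:H3→d19:-→d20:H2→d21:-→d22:-→d23:-→d24:H0 -> H0
  lookup 14.174.72.1: bits 000011101010111001001000 walk d0:H1→d1:-→d2:-→d3:-→d4:-→d5:-→d6:-→d7:-→d8:-→d9:-→d10:-→d11:-→d12:-→d13:-→d14:-→d15:-→d16:H0→d17:-→d18:-→d19:-→d20:-→d21:-→d22:H0→d23:-→d24:- -> H0
  lookup 207.129.8.91: bits 1100111110000001000010000101 walk d0:H1→d1:-→d2:-→d3:H3→d4:-→d5:-→d6:-→d7:-→d8:-→d9:-→d10:-→d11:-→d12:-→d13:-→d14:-→d15:-→d16:H0→d17:-→d18:-→d19:-→d20:-→d21:-→d22:-→d23:-→d24:-→d25:-→d26:-→d27:-→d28:H1 -> H1
  + 207.129.8.80/28 (H1) depth=28
  lookup 14.174.72.227: bits 0000111010101110010010001110001 walk d0:H1→d1:-→d2:-→d3:-→d4:-→d5:-→d6:-→d7:-→d8:-→d9:-→d10:-→d11:-→d12:-→d13:-→d14:-→d15:-→d16:H0→d17:-→d18:-→d19:-→d20:-→d21:-→d22:H0→d23:-→d24:-→d25:-→d26:-→d27:-→d28:H2→d29:-→d30:-→d31:- -> H2

== LOOKUPS ==
["H3","H0","H0","no-route","H3","no-route","H0","H1","H3","H0","H0","H1","H2"]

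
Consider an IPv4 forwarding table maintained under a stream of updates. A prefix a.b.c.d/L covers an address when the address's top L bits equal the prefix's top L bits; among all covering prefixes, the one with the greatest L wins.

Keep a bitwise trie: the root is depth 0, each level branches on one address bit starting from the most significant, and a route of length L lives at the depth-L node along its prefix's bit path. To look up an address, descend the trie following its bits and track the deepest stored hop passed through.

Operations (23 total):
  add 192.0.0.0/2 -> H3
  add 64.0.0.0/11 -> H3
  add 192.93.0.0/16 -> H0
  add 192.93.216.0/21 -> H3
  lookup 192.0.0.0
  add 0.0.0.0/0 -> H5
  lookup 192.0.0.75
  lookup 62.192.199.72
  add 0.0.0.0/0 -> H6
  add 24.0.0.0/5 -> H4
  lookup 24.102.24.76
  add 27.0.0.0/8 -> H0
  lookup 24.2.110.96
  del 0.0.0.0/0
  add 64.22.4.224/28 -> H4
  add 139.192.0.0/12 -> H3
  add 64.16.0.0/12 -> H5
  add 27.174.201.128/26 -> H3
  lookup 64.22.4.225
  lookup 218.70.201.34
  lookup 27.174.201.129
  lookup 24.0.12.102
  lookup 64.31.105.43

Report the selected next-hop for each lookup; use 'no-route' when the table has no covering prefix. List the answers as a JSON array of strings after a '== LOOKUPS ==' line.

Apply in order:
  + 192.0.0.0/2 (H3) depth=2
  + 64.0.0.0/11 (H3) depth=11
  + 192.93.0.0/16 (H0) depth=16
  + 192.93.216.0/21 (H3) depth=21
  Q 192.0.0.0: descend 110000000 ; hops seen [H3] ; pick H3
  + 0.0.0.0/0 (H5) depth=0
  Q 192.0.0.75: descend 110000000 ; hops seen [H5,H3] ; pick H3
  Q 62.192.199.72: descend 0 ; hops seen [H5] ; pick H5
  + 0.0.0.0/0 (H6) depth=0
  + 24.0.0.0/5 (H4) depth=5
  Q 24.102.24.76: descend 00011 ; hops seen [H6,H4] ; pick H4
  + 27.0.0.0/8 (H0) depth=8
  Q 24.2.110.96: descend 000110 ; hops seen [H6,H4] ; pick H4
  - 0.0.0.0/0 clear@0
  + 64.22.4.224/28 (H4) depth=28
  + 139.192.0.0/12 (H3) depth=12
  + 64.16.0.0/12 (H5) depth=12
  + 27.174.201.128/26 (H3) depth=26
  Q 64.22.4.225: descend 0100000000010110000001001110 ; hops seen [H3,H5,H4] ; pick H4
  Q 218.70.201.34: descend 110 ; hops seen [H3] ; pick H3
  Q 27.174.201.129: descend 00011011101011101100100110 ; hops seen [H4,H0,H3] ; pick H3
  Q 24.0.12.102: descend 000110 ; hops seen [H4] ; pick H4
  Q 64.31.105.43: descend 010000000001 ; hops seen [H3,H5] ; pick H5

== LOOKUPS ==
["H3","H3","H5","H4","H4","H4","H3","H3","H4","H5"]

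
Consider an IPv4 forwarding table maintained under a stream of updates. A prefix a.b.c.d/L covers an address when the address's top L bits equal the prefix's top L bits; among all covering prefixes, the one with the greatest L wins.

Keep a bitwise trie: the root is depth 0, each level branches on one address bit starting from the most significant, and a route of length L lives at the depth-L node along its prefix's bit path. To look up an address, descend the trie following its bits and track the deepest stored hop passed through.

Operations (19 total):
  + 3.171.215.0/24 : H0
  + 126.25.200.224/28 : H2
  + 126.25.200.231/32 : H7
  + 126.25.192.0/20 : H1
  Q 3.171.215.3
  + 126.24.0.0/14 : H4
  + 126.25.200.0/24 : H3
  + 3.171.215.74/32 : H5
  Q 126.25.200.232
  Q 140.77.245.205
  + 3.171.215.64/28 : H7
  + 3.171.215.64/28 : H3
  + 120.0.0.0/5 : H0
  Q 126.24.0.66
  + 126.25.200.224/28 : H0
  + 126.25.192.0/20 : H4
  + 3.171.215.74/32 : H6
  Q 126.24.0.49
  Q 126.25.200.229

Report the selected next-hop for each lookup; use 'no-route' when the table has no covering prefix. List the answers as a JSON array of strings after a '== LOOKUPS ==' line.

Process each operation:
  + 3.171.215.0/24 (H0) depth=24
  + 126.25.200.224/28 (H2) depth=28
  + 126.25.200.231/32 (H7) depth=32
  + 126.25.192.0/20 (H1) depth=20
  ? 3.171.215.3  path d0:-→d1:-→d2:-→d3:-→d4:-→d5:-→d6:-→d7:-→d8:-→d9:-→d10:-→d11:-→d12:-→d13:-→d14:-→d15:-→d16:-→d17:-→d18:-→d19:-→d20:-→d21:-→d22:-→d23:-→d24:H0  best=H0
  + 126.24.0.0/14 (H4) depth=14
  + 126.25.200.0/24 (H3) depth=24
  + 3.171.215.74/32 (H5) depth=32
  ? 126.25.200.232  path d0:-→d1:-→d2:-→d3:-→d4:-→d5:-→d6:-→d7:-→d8:-→d9:-→d10:-→d11:-→d12:-→d13:-→d14:H4→d15:-→d16:-→d17:-→d18:-→d19:-→d20:H1→d21:-→d22:-→d23:-→d24:H3→d25:-→d26:-→d27:-→d28:H2  best=H2
  ? 140.77.245.205  path d0:-  best=no-route
  + 3.171.215.64/28 (H7) depth=28
  + 3.171.215.64/28 (H3) depth=28
  + 120.0.0.0/5 (H0) depth=5
  ? 126.24.0.66  path d0:-→d1:-→d2:-→d3:-→d4:-→d5:H0→d6:-→d7:-→d8:-→d9:-→d10:-→d11:-→d12:-→d13:-→d14:H4→d15:-  best=H4
  + 126.25.200.224/28 (H0) depth=28
  + 126.25.192.0/20 (H4) depth=20
  + 3.171.215.74/32 (H6) depth=32
  ? 126.24.0.49  path d0:-→d1:-→d2:-→d3:-→d4:-→d5:H0→d6:-→d7:-→d8:-→d9:-→d10:-→d11:-→d12:-→d13:-→d14:H4→d15:-  best=H4
  ? 126.25.200.229  path d0:-→d1:-→d2:-→d3:-→d4:-→d5:H0→d6:-→d7:-→d8:-→d9:-→d10:-→d11:-→d12:-→d13:-→d14:H4→d15:-→d16:-→d17:-→d18:-→d19:-→d20:H4→d21:-→d22:-→d23:-→d24:H3→d25:-→d26:-→d27:-→d28:H0→d29:-→d30:-  best=H0

== LOOKUPS ==
["H0","H2","no-route","H4","H4","H0"]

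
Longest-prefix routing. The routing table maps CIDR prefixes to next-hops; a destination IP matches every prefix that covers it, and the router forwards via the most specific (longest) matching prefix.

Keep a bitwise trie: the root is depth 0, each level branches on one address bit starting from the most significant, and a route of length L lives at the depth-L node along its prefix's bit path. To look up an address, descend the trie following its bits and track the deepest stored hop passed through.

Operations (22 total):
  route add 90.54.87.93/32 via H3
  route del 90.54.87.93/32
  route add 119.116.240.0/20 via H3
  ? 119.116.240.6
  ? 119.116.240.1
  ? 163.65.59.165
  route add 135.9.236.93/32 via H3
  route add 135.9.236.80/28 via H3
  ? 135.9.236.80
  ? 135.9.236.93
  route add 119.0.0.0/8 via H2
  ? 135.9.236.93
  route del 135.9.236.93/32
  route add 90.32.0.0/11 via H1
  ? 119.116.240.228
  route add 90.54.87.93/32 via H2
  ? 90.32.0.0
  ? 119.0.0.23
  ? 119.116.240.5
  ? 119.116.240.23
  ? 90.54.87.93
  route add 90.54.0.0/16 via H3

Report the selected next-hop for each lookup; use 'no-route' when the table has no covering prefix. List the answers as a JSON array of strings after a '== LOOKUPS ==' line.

Trace:
  add 90.54.87.93/32 -> H3 at depth 32
  - 90.54.87.93/32 clear@32
  add 119.116.240.0/20 -> H3 at depth 20
  Q 119.116.240.6: descend 01110111011101001111 ; hops seen [H3] ; pick H3
  Q 119.116.240.1: descend 01110111011101001111 ; hops seen [H3] ; pick H3
  Q 163.65.59.165: descend ε ; hops seen [∅] ; pick no-route
  add 135.9.236.93/32 -> H3 at depth 32
  add 135.9.236.80/28 -> H3 at depth 28
  Q 135.9.236.80: descend 1000011100001001111011000101 ; hops seen [H3] ; pick H3
  Q 135.9.236.93: descend 10000111000010011110110001011101 ; hops seen [H3,H3] ; pick H3
  add 119.0.0.0/8 -> H2 at depth 8
  Q 135.9.236.93: descend 10000111000010011110110001011101 ; hops seen [H3,H3] ; pick H3
  - 135.9.236.93/32 clear@32
  add 90.32.0.0/11 -> H1 at depth 11
  Q 119.116.240.228: descend 01110111011101001111 ; hops seen [H2,H3] ; pick H3
  add 90.54.87.93/32 -> H2 at depth 32
  Q 90.32.0.0: descend 01011010001 ; hops seen [H1] ; pick H1
  Q 119.0.0.23: descend 011101110 ; hops seen [H2] ; pick H2
  Q 119.116.240.5: descend 01110111011101001111 ; hops seen [H2,H3] ; pick H3
  Q 119.116.240.23: descend 01110111011101001111 ; hops seen [H2,H3] ; pick H3
  Q 90.54.87.93: descend 01011010001101100101011101011101 ; hops seen [H1,H2] ; pick H2
  add 90.54.0.0/16 -> H3 at depth 16

== LOOKUPS ==
["H3","H3","no-route","H3","H3","H3","H3","H1","H2","H3","H3","H2"]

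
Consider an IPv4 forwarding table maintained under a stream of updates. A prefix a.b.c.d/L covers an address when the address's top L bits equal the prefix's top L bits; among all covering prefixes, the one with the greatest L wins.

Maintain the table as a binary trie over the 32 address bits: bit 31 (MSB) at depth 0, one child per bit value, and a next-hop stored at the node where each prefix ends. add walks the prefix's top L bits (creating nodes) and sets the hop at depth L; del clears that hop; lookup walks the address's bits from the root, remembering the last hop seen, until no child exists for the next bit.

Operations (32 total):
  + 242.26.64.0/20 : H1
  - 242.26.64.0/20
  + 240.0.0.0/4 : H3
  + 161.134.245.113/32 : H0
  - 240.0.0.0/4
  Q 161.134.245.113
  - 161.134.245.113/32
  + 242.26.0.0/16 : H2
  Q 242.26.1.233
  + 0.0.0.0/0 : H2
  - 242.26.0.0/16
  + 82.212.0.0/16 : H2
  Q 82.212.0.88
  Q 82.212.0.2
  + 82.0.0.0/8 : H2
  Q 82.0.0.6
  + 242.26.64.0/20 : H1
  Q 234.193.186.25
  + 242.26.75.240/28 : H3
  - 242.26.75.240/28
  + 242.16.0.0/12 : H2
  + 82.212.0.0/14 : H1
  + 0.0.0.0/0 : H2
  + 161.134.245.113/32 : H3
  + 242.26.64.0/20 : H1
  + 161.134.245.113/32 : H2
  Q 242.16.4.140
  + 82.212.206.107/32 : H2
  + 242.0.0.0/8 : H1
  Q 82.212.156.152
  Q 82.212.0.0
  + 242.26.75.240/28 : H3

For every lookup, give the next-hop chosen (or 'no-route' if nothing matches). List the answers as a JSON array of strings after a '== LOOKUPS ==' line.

Process each operation:
  + 242.26.64.0/20 (H1) depth=20
  del 242.26.64.0/20 (clear depth 20)
  + 240.0.0.0/4 (H3) depth=4
  + 161.134.245.113/32 (H0) depth=32
  del 240.0.0.0/4 (clear depth 4)
  Q 161.134.245.113: descend 10100001100001101111010101110001 ; hops seen [H0] ; pick H0
  del 161.134.245.113/32 (clear depth 32)
  + 242.26.0.0/16 (H2) depth=16
  Q 242.26.1.233: descend 11110010000110100 ; hops seen [H2] ; pick H2
  + 0.0.0.0/0 (H2) depth=0
  del 242.26.0.0/16 (clear depth 16)
  + 82.212.0.0/16 (H2) depth=16
  Q 82.212.0.88: descend 0101001011010100 ; hops seen [H2,H2] ; pick H2
  Q 82.212.0.2: descend 0101001011010100 ; hops seen [H2,H2] ; pick H2
  + 82.0.0.0/8 (H2) depth=8
  Q 82.0.0.6: descend 01010010 ; hops seen [H2,H2] ; pick H2
  + 242.26.64.0/20 (H1) depth=20
  Q 234.193.186.25: descend 111 ; hops seen [H2] ; pick H2
  + 242.26.75.240/28 (H3) depth=28
  del 242.26.75.240/28 (clear depth 28)
  + 242.16.0.0/12 (H2) depth=12
  + 82.212.0.0/14 (H1) depth=14
  + 0.0.0.0/0 (H2) depth=0
  + 161.134.245.113/32 (H3) depth=32
  + 242.26.64.0/20 (H1) depth=20
  + 161.134.245.113/32 (H2) depth=32
  Q 242.16.4.140: descend 111100100001 ; hops seen [H2,H2] ; pick H2
  + 82.212.206.107/32 (H2) depth=32
  + 242.0.0.0/8 (H1) depth=8
  Q 82.212.156.152: descend 01010010110101001 ; hops seen [H2,H2,H1,H2] ; pick H2
  Q 82.212.0.0: descend 0101001011010100 ; hops seen [H2,H2,H1,H2] ; pick H2
  + 242.26.75.240/28 (H3) depth=28

== LOOKUPS ==
["H0","H2","H2","H2","H2","H2","H2","H2","H2"]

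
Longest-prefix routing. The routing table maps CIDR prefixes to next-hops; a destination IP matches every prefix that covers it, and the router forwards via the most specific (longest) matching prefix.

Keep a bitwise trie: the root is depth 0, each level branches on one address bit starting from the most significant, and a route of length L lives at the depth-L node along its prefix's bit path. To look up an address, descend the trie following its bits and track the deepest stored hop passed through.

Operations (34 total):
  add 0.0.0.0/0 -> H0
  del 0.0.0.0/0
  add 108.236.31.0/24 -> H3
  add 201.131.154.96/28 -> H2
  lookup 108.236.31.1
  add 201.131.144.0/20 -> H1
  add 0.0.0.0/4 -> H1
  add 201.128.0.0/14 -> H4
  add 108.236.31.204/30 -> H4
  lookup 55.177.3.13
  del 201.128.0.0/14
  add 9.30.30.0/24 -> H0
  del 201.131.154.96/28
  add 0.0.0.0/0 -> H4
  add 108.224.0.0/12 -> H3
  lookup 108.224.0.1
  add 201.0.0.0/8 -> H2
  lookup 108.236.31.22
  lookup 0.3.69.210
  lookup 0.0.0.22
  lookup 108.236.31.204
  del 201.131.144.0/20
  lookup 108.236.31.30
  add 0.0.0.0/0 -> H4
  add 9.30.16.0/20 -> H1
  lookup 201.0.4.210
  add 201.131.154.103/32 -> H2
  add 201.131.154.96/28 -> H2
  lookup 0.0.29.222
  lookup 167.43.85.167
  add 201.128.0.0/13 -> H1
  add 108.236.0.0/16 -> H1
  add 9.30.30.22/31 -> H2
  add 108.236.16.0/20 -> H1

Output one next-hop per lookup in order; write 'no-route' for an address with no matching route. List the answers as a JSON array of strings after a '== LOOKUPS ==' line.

Process each operation:
  + 0.0.0.0/0 (H0) depth=0
  del 0.0.0.0/0 (clear depth 0)
  + 108.236.31.0/24 (H3) depth=24
  + 201.131.154.96/28 (H2) depth=28
  lookup 108.236.31.1: bits 011011001110110000011111 walk d0:-→d1:-→d2:-→d3:-→d4:-→d5:-→d6:-→d7:-→d8:-→d9:-→d10:-→d11:-→d12:-→d13:-→d14:-→d15:-→d16:-→d17:-→d18:-→d19:-→d20:-→d21:-→d22:-→d23:-→d24:H3 -> H3
  + 201.131.144.0/20 (H1) depth=20
  + 0.0.0.0/4 (H1) depth=4
  + 201.128.0.0/14 (H4) depth=14
  + 108.236.31.204/30 (H4) depth=30
  lookup 55.177.3.13: bits 00 walk d0:-→d1:-→d2:- -> no-route
  del 201.128.0.0/14 (clear depth 14)
  + 9.30.30.0/24 (H0) depth=24
  del 201.131.154.96/28 (clear depth 28)
  + 0.0.0.0/0 (H4) depth=0
  + 108.224.0.0/12 (H3) depth=12
  lookup 108.224.0.1: bits 011011001110 walk d0:H4→d1:-→d2:-→d3:-→d4:-→d5:-→d6:-→d7:-→d8:-→d9:-→d10:-→d11:-→d12:H3 -> H3
  + 201.0.0.0/8 (H2) depth=8
  lookup 108.236.31.22: bits 011011001110110000011111 walk d0:H4→d1:-→d2:-→d3:-→d4:-→d5:-→d6:-→d7:-→d8:-→d9:-→d10:-→d11:-→d12:H3→d13:-→d14:-→d15:-→d16:-→d17:-→d18:-→d19:-→d20:-→d21:-→d22:-→d23:-→d24:H3 -> H3
  lookup 0.3.69.210: bits 0000 walk d0:H4→d1:-→d2:-→d3:-→d4:H1 -> H1
  lookup 0.0.0.22: bits 0000 walk d0:H4→d1:-→d2:-→d3:-→d4:H1 -> H1
  lookup 108.236.31.204: bits 011011001110110000011111110011 walk d0:H4→d1:-→d2:-→d3:-→d4:-→d5:-→d6:-→d7:-→d8:-→d9:-→d10:-→d11:-→d12:H3→d13:-→d14:-→d15:-→d16:-→d17:-→d18:-→d19:-→d20:-→d21:-→d22:-→d23:-→d24:H3→d25:-→d26:-→d27:-→d28:-→d29:-→d30:H4 -> H4
  del 201.131.144.0/20 (clear depth 20)
  lookup 108.236.31.30: bits 011011001110110000011111 walk d0:H4→d1:-→d2:-→d3:-→d4:-→d5:-→d6:-→d7:-→d8:-→d9:-→d10:-→d11:-→d12:H3→d13:-→d14:-→d15:-→d16:-→d17:-→d18:-→d19:-→d20:-→d21:-→d22:-→d23:-→d24:H3 -> H3
  + 0.0.0.0/0 (H4) depth=0
  + 9.30.16.0/20 (H1) depth=20
  lookup 201.0.4.210: bits 11001001 walk d0:H4→d1:-→d2:-→d3:-→d4:-→d5:-→d6:-→d7:-→d8:H2 -> H2
  + 201.131.154.103/32 (H2) depth=32
  + 201.131.154.96/28 (H2) depth=28
  lookup 0.0.29.222: bits 0000 walk d0:H4→d1:-→d2:-→d3:-→d4:H1 -> H1
  lookup 167.43.85.167: bits 1 walk d0:H4→d1:- -> H4
  + 201.128.0.0/13 (H1) depth=13
  + 108.236.0.0/16 (H1) depth=16
  + 9.30.30.22/31 (H2) depth=31
  + 108.236.16.0/20 (H1) depth=20

== LOOKUPS ==
["H3","no-route","H3","H3","H1","H1","H4","H3","H2","H1","H4"]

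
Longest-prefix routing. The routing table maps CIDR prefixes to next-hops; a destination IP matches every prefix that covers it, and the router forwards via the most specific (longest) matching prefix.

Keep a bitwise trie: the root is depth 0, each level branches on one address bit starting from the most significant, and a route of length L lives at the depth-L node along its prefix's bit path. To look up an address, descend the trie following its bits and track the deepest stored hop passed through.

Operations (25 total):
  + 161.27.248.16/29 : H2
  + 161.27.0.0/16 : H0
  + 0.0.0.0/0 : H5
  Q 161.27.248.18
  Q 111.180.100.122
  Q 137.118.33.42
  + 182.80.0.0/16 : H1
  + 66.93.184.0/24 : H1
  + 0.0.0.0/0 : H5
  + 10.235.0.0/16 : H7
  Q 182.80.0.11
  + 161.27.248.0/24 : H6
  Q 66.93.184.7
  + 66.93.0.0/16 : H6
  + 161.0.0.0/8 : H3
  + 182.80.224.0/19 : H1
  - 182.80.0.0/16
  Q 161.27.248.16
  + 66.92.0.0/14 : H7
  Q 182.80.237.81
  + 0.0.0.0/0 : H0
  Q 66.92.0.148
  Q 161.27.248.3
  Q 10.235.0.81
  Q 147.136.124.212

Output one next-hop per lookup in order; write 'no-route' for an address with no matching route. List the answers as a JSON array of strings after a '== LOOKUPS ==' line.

Process each operation:
  add 161.27.248.16/29 -> H2 at depth 29
  add 161.27.0.0/16 -> H0 at depth 16
  add 0.0.0.0/0 -> H5 at depth 0
  ? 161.27.248.18  path d0:H5→d1:-→d2:-→d3:-→d4:-→d5:-→d6:-→d7:-→d8:-→d9:-→d10:-→d11:-→d12:-→d13:-→d14:-→d15:-→d16:H0→d17:-→d18:-→d19:-→d20:-→d21:-→d22:-→d23:-→d24:-→d25:-→d26:-→d27:-→d28:-→d29:H2  best=H2
  ? 111.180.100.122  path d0:H5  best=H5
  ? 137.118.33.42  path d0:H5→d1:-→d2:-  best=H5
  add 182.80.0.0/16 -> H1 at depth 16
  add 66.93.184.0/24 -> H1 at depth 24
  add 0.0.0.0/0 -> H5 at depth 0
  add 10.235.0.0/16 -> H7 at depth 16
  ? 182.80.0.11  path d0:H5→d1:-→d2:-→d3:-→d4:-→d5:-→d6:-→d7:-→d8:-→d9:-→d10:-→d11:-→d12:-→d13:-→d14:-→d15:-→d16:H1  best=H1
  add 161.27.248.0/24 -> H6 at depth 24
  ? 66.93.184.7  path d0:H5→d1:-→d2:-→d3:-→d4:-→d5:-→d6:-→d7:-→d8:-→d9:-→d10:-→d11:-→d12:-→d13:-→d14:-→d15:-→d16:-→d17:-→d18:-→d19:-→d20:-→d21:-→d22:-→d23:-→d24:H1  best=H1
  add 66.93.0.0/16 -> H6 at depth 16
  add 161.0.0.0/8 -> H3 at depth 8
  add 182.80.224.0/19 -> H1 at depth 19
  - 182.80.0.0/16 clear@16
  ? 161.27.248.16  path d0:H5→d1:-→d2:-→d3:-→d4:-→d5:-→d6:-→d7:-→d8:H3→d9:-→d10:-→d11:-→d12:-→d13:-→d14:-→d15:-→d16:H0→d17:-→d18:-→d19:-→d20:-→d21:-→d22:-→d23:-→d24:H6→d25:-→d26:-→d27:-→d28:-→d29:H2  best=H2
  add 66.92.0.0/14 -> H7 at depth 14
  ? 182.80.237.81  path d0:H5→d1:-→d2:-→d3:-→d4:-→d5:-→d6:-→d7:-→d8:-→d9:-→d10:-→d11:-→d12:-→d13:-→d14:-→d15:-→d16:-→d17:-→d18:-→d19:H1  best=H1
  add 0.0.0.0/0 -> H0 at depth 0
  ? 66.92.0.148  path d0:H0→d1:-→d2:-→d3:-→d4:-→d5:-→d6:-→d7:-→d8:-→d9:-→d10:-→d11:-→d12:-→d13:-→d14:H7→d15:-  best=H7
  ? 161.27.248.3  path d0:H0→d1:-→d2:-→d3:-→d4:-→d5:-→d6:-→d7:-→d8:H3→d9:-→d10:-→d11:-→d12:-→d13:-→d14:-→d15:-→d16:H0→d17:-→d18:-→d19:-→d20:-→d21:-→d22:-→d23:-→d24:H6→d25:-→d26:-→d27:-  best=H6
  ? 10.235.0.81  path d0:H0→d1:-→d2:-→d3:-→d4:-→d5:-→d6:-→d7:-→d8:-→d9:-→d10:-→d11:-→d12:-→d13:-→d14:-→d15:-→d16:H7  best=H7
  ? 147.136.124.212  path d0:H0→d1:-→d2:-  best=H0

== LOOKUPS ==
["H2","H5","H5","H1","H1","H2","H1","H7","H6","H7","H0"]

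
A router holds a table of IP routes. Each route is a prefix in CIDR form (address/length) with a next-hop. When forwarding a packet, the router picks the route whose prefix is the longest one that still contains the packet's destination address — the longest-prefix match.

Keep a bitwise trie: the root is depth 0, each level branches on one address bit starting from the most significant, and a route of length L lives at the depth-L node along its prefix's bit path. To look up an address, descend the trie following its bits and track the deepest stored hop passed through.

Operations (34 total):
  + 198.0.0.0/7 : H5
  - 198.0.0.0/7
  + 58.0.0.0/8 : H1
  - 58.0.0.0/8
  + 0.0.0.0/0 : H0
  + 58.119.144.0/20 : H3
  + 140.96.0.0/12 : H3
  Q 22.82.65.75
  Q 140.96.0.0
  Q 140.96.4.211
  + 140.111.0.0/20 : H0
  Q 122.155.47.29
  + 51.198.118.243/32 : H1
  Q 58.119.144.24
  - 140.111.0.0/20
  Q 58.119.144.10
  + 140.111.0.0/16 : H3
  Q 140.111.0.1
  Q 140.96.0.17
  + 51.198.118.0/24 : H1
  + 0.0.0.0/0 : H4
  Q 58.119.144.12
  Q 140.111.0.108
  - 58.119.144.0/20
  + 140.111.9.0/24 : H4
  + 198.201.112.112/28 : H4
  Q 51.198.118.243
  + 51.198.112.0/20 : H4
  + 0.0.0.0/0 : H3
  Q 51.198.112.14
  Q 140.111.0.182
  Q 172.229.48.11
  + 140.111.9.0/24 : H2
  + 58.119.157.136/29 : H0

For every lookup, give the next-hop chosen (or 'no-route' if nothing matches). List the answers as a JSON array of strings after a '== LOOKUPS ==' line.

Process each operation:
  + 198.0.0.0/7 (H5) depth=7
  - 198.0.0.0/7 clear@7
  + 58.0.0.0/8 (H1) depth=8
  - 58.0.0.0/8 clear@8
  + 0.0.0.0/0 (H0) depth=0
  + 58.119.144.0/20 (H3) depth=20
  + 140.96.0.0/12 (H3) depth=12
  lookup 22.82.65.75: bits 00 walk d0:H0→d1:-→d2:- -> H0
  lookup 140.96.0.0: bits 100011000110 walk d0:H0→d1:-→d2:-→d3:-→d4:-→d5:-→d6:-→d7:-→d8:-→d9:-→d10:-→d11:-→d12:H3 -> H3
  lookup 140.96.4.211: bits 100011000110 walk d0:H0→d1:-→d2:-→d3:-→d4:-→d5:-→d6:-→d7:-→d8:-→d9:-→d10:-→d11:-→d12:H3 -> H3
  + 140.111.0.0/20 (H0) depth=20
  lookup 122.155.47.29: bits 0 walk d0:H0→d1:- -> H0
  + 51.198.118.243/32 (H1) depth=32
  lookup 58.119.144.24: bits 00111010011101111001 walk d0:H0→d1:-→d2:-→d3:-→d4:-→d5:-→d6:-→d7:-→d8:-→d9:-→d10:-→d11:-→d12:-→d13:-→d14:-→d15:-→d16:-→d17:-→d18:-→d19:-→d20:H3 -> H3
  - 140.111.0.0/20 clear@20
  lookup 58.119.144.10: bits 00111010011101111001 walk d0:H0→d1:-→d2:-→d3:-→d4:-→d5:-→d6:-→d7:-→d8:-→d9:-→d10:-→d11:-→d12:-→d13:-→d14:-→d15:-→d16:-→d17:-→d18:-→d19:-→d20:H3 -> H3
  + 140.111.0.0/16 (H3) depth=16
  lookup 140.111.0.1: bits 10001100011011110000 walk d0:H0→d1:-→d2:-→d3:-→d4:-→d5:-→d6:-→d7:-→d8:-→d9:-→d10:-→d11:-→d12:H3→d13:-→d14:-→d15:-→d16:H3→d17:-→d18:-→d19:-→d20:- -> H3
  lookup 140.96.0.17: bits 100011000110 walk d0:H0→d1:-→d2:-→d3:-→d4:-→d5:-→d6:-→d7:-→d8:-→d9:-→d10:-→d11:-→d12:H3 -> H3
  + 51.198.118.0/24 (H1) depth=24
  + 0.0.0.0/0 (H4) depth=0
  lookup 58.119.144.12: bits 00111010011101111001 walk d0:H4→d1:-→d2:-→d3:-→d4:-→d5:-→d6:-→d7:-→d8:-→d9:-→d10:-→d11:-→d12:-→d13:-→d14:-→d15:-→d16:-→d17:-→d18:-→d19:-→d20:H3 -> H3
  lookup 140.111.0.108: bits 10001100011011110000 walk d0:H4→d1:-→d2:-→d3:-→d4:-→d5:-→d6:-→d7:-→d8:-→d9:-→d10:-→d11:-→d12:H3→d13:-→d14:-→d15:-→d16:H3→d17:-→d18:-→d19:-→d20:- -> H3
  - 58.119.144.0/20 clear@20
  + 140.111.9.0/24 (H4) depth=24
  + 198.201.112.112/28 (H4) depth=28
  lookup 51.198.118.243: bits 00110011110001100111011011110011 walk d0:H4→d1:-→d2:-→d3:-→d4:-→d5:-→d6:-→d7:-→d8:-→d9:-→d10:-→d11:-→d12:-→d13:-→d14:-→d15:-→d16:-→d17:-→d18:-→d19:-→d20:-→d21:-→d22:-→d23:-→d24:H1→d25:-→d26:-→d27:-→d28:-→d29:-→d30:-→d31:-→d32:H1 -> H1
  + 51.198.112.0/20 (H4) depth=20
  + 0.0.0.0/0 (H3) depth=0
  lookup 51.198.112.14: bits 001100111100011001110 walk d0:H3→d1:-→d2:-→d3:-→d4:-→d5:-→d6:-→d7:-→d8:-→d9:-→d10:-→d11:-→d12:-→d13:-→d14:-→d15:-→d16:-→d17:-→d18:-→d19:-→d20:H4→d21:- -> H4
  lookup 140.111.0.182: bits 10001100011011110000 walk d0:H3→d1:-→d2:-→d3:-→d4:-→d5:-→d6:-→d7:-→d8:-→d9:-→d10:-→d11:-→d12:H3→d13:-→d14:-→d15:-→d16:H3→d17:-→d18:-→d19:-→d20:- -> H3
  lookup 172.229.48.11: bits 10 walk d0:H3→d1:-→d2:- -> H3
  + 140.111.9.0/24 (H2) depth=24
  + 58.119.157.136/29 (H0) depth=29

== LOOKUPS ==
["H0","H3","H3","H0","H3","H3","H3","H3","H3","H3","H1","H4","H3","H3"]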